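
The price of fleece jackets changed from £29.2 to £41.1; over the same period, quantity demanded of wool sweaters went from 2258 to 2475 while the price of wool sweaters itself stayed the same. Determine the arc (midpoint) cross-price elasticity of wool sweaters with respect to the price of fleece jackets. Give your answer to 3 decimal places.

ΔQ_A = 2475 − 2258 = 217; ΔP_B = 41.1 − 29.2 = 11.9.
Midpoints: Q̄_A = 2366.5, P̄_B = 35.15.
ε = (ΔQ_A/Q̄_A)/(ΔP_B/P̄_B) = (217/2366.5)/(11.9/35.15) ≈ 0.271.

0.271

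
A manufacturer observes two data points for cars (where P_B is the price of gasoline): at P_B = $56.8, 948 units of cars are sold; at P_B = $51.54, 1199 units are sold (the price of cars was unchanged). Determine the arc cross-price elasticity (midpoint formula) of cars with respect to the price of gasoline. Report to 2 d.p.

-2.41

ΔQ_A = 1199 − 948 = 251; ΔP_B = 51.54 − 56.8 = -5.26.
Midpoints: Q̄_A = 1073.5, P̄_B = 54.17.
ε = (ΔQ_A/Q̄_A)/(ΔP_B/P̄_B) = (251/1073.5)/(-5.26/54.17) ≈ -2.41.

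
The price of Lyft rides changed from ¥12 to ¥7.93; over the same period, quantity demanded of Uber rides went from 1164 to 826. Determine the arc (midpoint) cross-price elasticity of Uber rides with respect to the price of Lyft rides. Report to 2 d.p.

ΔQ_A = 826 − 1164 = -338; ΔP_B = 7.93 − 12 = -4.07.
Midpoints: Q̄_A = 995.0, P̄_B = 9.96.
ε = (ΔQ_A/Q̄_A)/(ΔP_B/P̄_B) = (-338/995.0)/(-4.07/9.96) ≈ 0.83.

0.83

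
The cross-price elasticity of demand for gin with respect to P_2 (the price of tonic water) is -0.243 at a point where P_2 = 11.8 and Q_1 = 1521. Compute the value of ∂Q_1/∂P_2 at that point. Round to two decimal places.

ε = (∂Q_1/∂P_2)·(P_2/Q_1) ⇒ ∂Q_1/∂P_2 = ε·Q_1/P_2 = -0.243 × 1521/11.8 ≈ -31.32.

-31.32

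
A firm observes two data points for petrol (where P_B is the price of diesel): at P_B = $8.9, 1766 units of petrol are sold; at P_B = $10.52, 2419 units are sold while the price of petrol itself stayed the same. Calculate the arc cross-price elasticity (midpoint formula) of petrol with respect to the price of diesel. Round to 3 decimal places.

1.870

ΔQ_A = 2419 − 1766 = 653; ΔP_B = 10.52 − 8.9 = 1.62.
Midpoints: Q̄_A = 2092.5, P̄_B = 9.71.
ε = (ΔQ_A/Q̄_A)/(ΔP_B/P̄_B) = (653/2092.5)/(1.62/9.71) ≈ 1.870.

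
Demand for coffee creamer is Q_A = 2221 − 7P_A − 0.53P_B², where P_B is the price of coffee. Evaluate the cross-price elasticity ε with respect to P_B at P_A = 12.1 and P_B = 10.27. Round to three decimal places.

-0.054

At P_A = 12.1 and P_B = 10.27: Q_A = 2080.399.
∂Q_A/∂P_B = -1.06P_B = -1.06(10.27) = -10.8862.
ε = (∂Q_A/∂P_B)(P_B/Q_A) = -10.8862 × (10.27/2080.399) ≈ -0.054.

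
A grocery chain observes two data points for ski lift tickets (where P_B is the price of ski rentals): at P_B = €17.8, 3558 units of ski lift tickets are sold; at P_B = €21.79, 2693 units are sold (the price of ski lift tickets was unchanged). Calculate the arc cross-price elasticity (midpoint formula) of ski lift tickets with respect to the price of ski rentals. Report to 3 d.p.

ΔQ_A = 2693 − 3558 = -865; ΔP_B = 21.79 − 17.8 = 3.99.
Midpoints: Q̄_A = 3125.5, P̄_B = 19.80.
ε = (ΔQ_A/Q̄_A)/(ΔP_B/P̄_B) = (-865/3125.5)/(3.99/19.80) ≈ -1.373.
ε < 0: ski lift tickets and ski rentals are complements.

-1.373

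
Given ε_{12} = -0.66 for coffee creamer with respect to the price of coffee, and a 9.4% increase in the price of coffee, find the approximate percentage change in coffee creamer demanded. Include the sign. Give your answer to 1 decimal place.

%ΔQ ≈ ε × %ΔP of coffee = -0.66 × (9.4%) = -6.2%.

-6.2%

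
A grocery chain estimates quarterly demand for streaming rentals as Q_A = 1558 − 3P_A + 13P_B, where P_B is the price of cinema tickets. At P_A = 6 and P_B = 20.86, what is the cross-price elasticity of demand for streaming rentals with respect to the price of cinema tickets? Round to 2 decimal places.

0.15

At P_A = 6 and P_B = 20.86: Q_A = 1811.18.
∂Q_A/∂P_B = 13.
ε = (∂Q_A/∂P_B)(P_B/Q_A) = 13 × (20.86/1811.18) ≈ 0.15.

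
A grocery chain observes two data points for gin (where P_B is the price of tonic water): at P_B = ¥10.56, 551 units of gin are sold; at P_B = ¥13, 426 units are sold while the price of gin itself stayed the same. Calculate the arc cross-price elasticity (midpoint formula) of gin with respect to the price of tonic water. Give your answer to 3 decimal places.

-1.235

ΔQ_A = 426 − 551 = -125; ΔP_B = 13 − 10.56 = 2.44.
Midpoints: Q̄_A = 488.5, P̄_B = 11.78.
ε = (ΔQ_A/Q̄_A)/(ΔP_B/P̄_B) = (-125/488.5)/(2.44/11.78) ≈ -1.235.
ε < 0: gin and tonic water are complements.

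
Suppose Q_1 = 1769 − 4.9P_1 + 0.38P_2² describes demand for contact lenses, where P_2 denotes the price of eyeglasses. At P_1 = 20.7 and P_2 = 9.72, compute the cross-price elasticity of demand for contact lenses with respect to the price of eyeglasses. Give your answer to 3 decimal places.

0.042

At P_1 = 20.7 and P_2 = 9.72: Q_1 = 1703.472.
∂Q_1/∂P_2 = 0.76P_2 = 0.76(9.72) = 7.3872.
ε = (∂Q_1/∂P_2)(P_2/Q_1) = 7.3872 × (9.72/1703.472) ≈ 0.042.
ε > 0: substitutes.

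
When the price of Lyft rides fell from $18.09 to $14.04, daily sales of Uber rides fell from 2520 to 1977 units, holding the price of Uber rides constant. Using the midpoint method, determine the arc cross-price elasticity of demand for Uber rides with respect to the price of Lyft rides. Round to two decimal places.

ΔQ_A = 1977 − 2520 = -543; ΔP_B = 14.04 − 18.09 = -4.05.
Midpoints: Q̄_A = 2248.5, P̄_B = 16.06.
ε = (ΔQ_A/Q̄_A)/(ΔP_B/P̄_B) = (-543/2248.5)/(-4.05/16.06) ≈ 0.96.
ε > 0: Uber rides and Lyft rides are substitutes.

0.96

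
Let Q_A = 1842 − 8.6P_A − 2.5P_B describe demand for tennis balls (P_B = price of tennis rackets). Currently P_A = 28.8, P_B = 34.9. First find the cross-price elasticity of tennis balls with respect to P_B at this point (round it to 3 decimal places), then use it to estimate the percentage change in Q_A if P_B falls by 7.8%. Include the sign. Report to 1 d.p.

At P_A = 28.8, P_B = 34.9: Q_A = 1507.07.
∂Q_A/∂P_B = -2.5.
ε = (∂Q_A/∂P_B)(P_B/Q_A) = -2.5000 × 34.9/1507.07 ≈ -0.058.
%ΔQ_A ≈ ε × %ΔP_B = -0.058 × (-7.8%) = 0.5%.

0.5%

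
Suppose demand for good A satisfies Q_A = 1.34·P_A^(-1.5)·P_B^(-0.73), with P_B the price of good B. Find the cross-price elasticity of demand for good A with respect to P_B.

In a log-linear (constant-elasticity) demand function, the coefficient on the exponent of P_B is the cross-price elasticity.
ε = -0.73. Negative, so good A and good B are complements.

-0.73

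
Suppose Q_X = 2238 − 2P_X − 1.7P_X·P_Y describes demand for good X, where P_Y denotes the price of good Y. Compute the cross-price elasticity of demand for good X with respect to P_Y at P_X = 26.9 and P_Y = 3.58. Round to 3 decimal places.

-0.081

At P_X = 26.9 and P_Y = 3.58: Q_X = 2020.487.
∂Q_X/∂P_Y = -1.7P_X = -1.7(26.9) = -45.7300.
ε = (∂Q_X/∂P_Y)(P_Y/Q_X) = -45.7300 × (3.58/2020.487) ≈ -0.081.
ε < 0: complements.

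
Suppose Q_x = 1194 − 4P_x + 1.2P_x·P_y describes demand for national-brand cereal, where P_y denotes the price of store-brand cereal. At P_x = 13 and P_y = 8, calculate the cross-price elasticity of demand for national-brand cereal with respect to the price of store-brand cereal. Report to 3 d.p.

At P_x = 13 and P_y = 8: Q_x = 1266.8.
∂Q_x/∂P_y = 1.2P_x = 1.2(13) = 15.6000.
ε = (∂Q_x/∂P_y)(P_y/Q_x) = 15.6000 × (8/1266.8) ≈ 0.099.

0.099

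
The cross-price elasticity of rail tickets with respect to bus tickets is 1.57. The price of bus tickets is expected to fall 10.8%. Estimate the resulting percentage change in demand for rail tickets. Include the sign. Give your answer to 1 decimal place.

-17.0%

%ΔQ ≈ ε × %ΔP of bus tickets = 1.57 × (-10.8%) = -17.0%.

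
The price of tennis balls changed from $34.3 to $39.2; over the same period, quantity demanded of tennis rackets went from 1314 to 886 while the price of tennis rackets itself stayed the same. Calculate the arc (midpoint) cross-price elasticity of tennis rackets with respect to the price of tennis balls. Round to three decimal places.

ΔQ_A = 886 − 1314 = -428; ΔP_B = 39.2 − 34.3 = 4.9.
Midpoints: Q̄_A = 1100.0, P̄_B = 36.75.
ε = (ΔQ_A/Q̄_A)/(ΔP_B/P̄_B) = (-428/1100.0)/(4.9/36.75) ≈ -2.918.

-2.918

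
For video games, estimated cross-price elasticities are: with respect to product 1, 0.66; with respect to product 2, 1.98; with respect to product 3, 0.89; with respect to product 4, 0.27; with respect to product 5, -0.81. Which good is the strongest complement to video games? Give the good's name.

product 5

Complements have ε < 0. The most negative value is -0.81 (product 5).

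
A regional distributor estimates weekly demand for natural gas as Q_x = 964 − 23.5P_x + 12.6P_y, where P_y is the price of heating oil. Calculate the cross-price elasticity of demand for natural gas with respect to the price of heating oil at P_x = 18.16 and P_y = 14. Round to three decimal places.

At P_x = 18.16 and P_y = 14: Q_x = 713.64.
∂Q_x/∂P_y = 12.6.
ε = (∂Q_x/∂P_y)(P_y/Q_x) = 12.6 × (14/713.64) ≈ 0.247.
Since ε > 0, natural gas and heating oil are substitutes.

0.247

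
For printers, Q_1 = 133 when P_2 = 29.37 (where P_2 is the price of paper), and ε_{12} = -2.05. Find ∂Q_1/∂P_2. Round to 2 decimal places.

ε = (∂Q_1/∂P_2)·(P_2/Q_1) ⇒ ∂Q_1/∂P_2 = ε·Q_1/P_2 = -2.05 × 133/29.37 ≈ -9.28.

-9.28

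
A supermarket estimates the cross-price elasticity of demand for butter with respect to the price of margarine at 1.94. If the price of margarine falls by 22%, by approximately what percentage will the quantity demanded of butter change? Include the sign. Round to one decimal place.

-42.7%

%ΔQ ≈ ε × %ΔP of margarine = 1.94 × (-22%) = -42.7%.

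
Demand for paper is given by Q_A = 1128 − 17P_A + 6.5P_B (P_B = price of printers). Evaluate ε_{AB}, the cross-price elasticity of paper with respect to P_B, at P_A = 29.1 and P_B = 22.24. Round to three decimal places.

At P_A = 29.1 and P_B = 22.24: Q_A = 777.86.
∂Q_A/∂P_B = 6.5.
ε = (∂Q_A/∂P_B)(P_B/Q_A) = 6.5 × (22.24/777.86) ≈ 0.186.

0.186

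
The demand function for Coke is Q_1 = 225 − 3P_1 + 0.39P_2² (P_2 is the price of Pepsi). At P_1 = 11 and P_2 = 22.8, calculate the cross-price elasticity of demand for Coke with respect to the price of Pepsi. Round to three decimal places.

At P_1 = 11 and P_2 = 22.8: Q_1 = 394.738.
∂Q_1/∂P_2 = 0.78P_2 = 0.78(22.8) = 17.7840.
ε = (∂Q_1/∂P_2)(P_2/Q_1) = 17.7840 × (22.8/394.738) ≈ 1.027.

1.027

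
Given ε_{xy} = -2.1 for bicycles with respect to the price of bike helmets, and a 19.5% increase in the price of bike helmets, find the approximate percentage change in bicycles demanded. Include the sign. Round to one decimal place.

%ΔQ ≈ ε × %ΔP of bike helmets = -2.1 × (19.5%) = -41.0%.
Demand for bicycles falls by about 41.0%.

-41.0%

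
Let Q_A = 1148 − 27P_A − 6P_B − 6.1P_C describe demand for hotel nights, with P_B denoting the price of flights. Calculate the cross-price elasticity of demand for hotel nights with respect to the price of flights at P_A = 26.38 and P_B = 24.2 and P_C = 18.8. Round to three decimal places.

-0.826

At P_A = 26.38 and P_B = 24.2 and P_C = 18.8: Q_A = 175.86.
∂Q_A/∂P_B = -6.
ε = (∂Q_A/∂P_B)(P_B/Q_A) = -6 × (24.2/175.86) ≈ -0.826.
Since ε < 0, hotel nights and flights are complements.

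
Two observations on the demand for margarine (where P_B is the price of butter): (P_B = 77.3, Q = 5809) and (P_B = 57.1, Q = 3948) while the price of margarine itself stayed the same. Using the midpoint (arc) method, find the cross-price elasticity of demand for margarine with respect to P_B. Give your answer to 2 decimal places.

ΔQ_A = 3948 − 5809 = -1861; ΔP_B = 57.1 − 77.3 = -20.2.
Midpoints: Q̄_A = 4878.5, P̄_B = 67.20.
ε = (ΔQ_A/Q̄_A)/(ΔP_B/P̄_B) = (-1861/4878.5)/(-20.2/67.20) ≈ 1.27.

1.27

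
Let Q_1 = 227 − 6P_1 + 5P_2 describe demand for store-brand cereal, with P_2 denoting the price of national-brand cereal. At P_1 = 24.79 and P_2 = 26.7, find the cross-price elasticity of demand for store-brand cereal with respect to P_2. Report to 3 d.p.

0.630

At P_1 = 24.79 and P_2 = 26.7: Q_1 = 211.76.
∂Q_1/∂P_2 = 5.
ε = (∂Q_1/∂P_2)(P_2/Q_1) = 5 × (26.7/211.76) ≈ 0.630.
Since ε > 0, store-brand cereal and national-brand cereal are substitutes.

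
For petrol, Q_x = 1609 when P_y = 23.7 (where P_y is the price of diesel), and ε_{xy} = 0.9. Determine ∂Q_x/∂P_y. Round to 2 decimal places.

61.10

ε = (∂Q_x/∂P_y)·(P_y/Q_x) ⇒ ∂Q_x/∂P_y = ε·Q_x/P_y = 0.9 × 1609/23.7 ≈ 61.10.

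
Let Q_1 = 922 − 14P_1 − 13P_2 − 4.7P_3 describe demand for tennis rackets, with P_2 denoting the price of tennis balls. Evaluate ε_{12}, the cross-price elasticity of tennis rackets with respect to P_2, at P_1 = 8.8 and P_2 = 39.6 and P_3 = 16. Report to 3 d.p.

At P_1 = 8.8 and P_2 = 39.6 and P_3 = 16: Q_1 = 208.8.
∂Q_1/∂P_2 = -13.
ε = (∂Q_1/∂P_2)(P_2/Q_1) = -13 × (39.6/208.8) ≈ -2.466.

-2.466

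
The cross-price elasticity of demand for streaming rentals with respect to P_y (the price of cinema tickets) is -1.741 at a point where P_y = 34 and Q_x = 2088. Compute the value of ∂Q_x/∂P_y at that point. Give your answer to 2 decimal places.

ε = (∂Q_x/∂P_y)·(P_y/Q_x) ⇒ ∂Q_x/∂P_y = ε·Q_x/P_y = -1.741 × 2088/34 ≈ -106.92.

-106.92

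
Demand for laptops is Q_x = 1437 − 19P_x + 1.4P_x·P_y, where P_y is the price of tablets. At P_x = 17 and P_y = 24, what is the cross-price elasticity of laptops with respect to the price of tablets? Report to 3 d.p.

0.339

At P_x = 17 and P_y = 24: Q_x = 1685.2.
∂Q_x/∂P_y = 1.4P_x = 1.4(17) = 23.8000.
ε = (∂Q_x/∂P_y)(P_y/Q_x) = 23.8000 × (24/1685.2) ≈ 0.339.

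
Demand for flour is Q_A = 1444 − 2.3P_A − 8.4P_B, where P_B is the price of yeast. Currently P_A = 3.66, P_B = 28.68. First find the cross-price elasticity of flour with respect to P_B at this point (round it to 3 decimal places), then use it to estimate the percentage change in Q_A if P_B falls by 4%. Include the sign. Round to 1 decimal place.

0.8%

At P_A = 3.66, P_B = 28.68: Q_A = 1194.67.
∂Q_A/∂P_B = -8.4.
ε = (∂Q_A/∂P_B)(P_B/Q_A) = -8.4000 × 28.68/1194.67 ≈ -0.202.
%ΔQ_A ≈ ε × %ΔP_B = -0.202 × (-4%) = 0.8%.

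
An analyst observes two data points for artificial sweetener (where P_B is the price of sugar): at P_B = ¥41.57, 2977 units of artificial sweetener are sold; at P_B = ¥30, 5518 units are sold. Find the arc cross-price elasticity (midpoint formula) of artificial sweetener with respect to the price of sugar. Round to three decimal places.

ΔQ_A = 5518 − 2977 = 2541; ΔP_B = 30 − 41.57 = -11.57.
Midpoints: Q̄_A = 4247.5, P̄_B = 35.78.
ε = (ΔQ_A/Q̄_A)/(ΔP_B/P̄_B) = (2541/4247.5)/(-11.57/35.78) ≈ -1.850.

-1.850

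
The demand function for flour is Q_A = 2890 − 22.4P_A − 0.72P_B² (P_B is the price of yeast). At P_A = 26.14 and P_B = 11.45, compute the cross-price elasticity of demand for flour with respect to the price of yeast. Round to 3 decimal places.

-0.085

At P_A = 26.14 and P_B = 11.45: Q_A = 2210.070.
∂Q_A/∂P_B = -1.44P_B = -1.44(11.45) = -16.4880.
ε = (∂Q_A/∂P_B)(P_B/Q_A) = -16.4880 × (11.45/2210.070) ≈ -0.085.
ε < 0: complements.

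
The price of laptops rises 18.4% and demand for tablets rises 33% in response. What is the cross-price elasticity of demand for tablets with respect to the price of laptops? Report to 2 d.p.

1.79

ε = (%ΔQ of tablets) / (%ΔP of laptops) = (33%) / (18.4%) ≈ 1.79.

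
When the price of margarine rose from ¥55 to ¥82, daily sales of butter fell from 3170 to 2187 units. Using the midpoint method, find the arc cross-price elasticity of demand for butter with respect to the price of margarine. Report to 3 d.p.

-0.931

ΔQ_A = 2187 − 3170 = -983; ΔP_B = 82 − 55 = 27.
Midpoints: Q̄_A = 2678.5, P̄_B = 68.50.
ε = (ΔQ_A/Q̄_A)/(ΔP_B/P̄_B) = (-983/2678.5)/(27/68.50) ≈ -0.931.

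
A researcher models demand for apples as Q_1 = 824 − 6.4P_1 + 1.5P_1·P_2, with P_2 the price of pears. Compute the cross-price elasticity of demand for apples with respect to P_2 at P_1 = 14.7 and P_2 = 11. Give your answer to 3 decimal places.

At P_1 = 14.7 and P_2 = 11: Q_1 = 972.47.
∂Q_1/∂P_2 = 1.5P_1 = 1.5(14.7) = 22.0500.
ε = (∂Q_1/∂P_2)(P_2/Q_1) = 22.0500 × (11/972.47) ≈ 0.249.

0.249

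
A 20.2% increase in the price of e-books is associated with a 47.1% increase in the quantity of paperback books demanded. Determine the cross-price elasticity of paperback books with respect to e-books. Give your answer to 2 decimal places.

2.33

ε = (%ΔQ of paperback books) / (%ΔP of e-books) = (47.1%) / (20.2%) ≈ 2.33.
Positive cross-price elasticity: substitutes.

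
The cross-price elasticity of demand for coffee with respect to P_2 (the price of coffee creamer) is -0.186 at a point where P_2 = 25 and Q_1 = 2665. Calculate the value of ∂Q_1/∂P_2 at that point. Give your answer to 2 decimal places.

ε = (∂Q_1/∂P_2)·(P_2/Q_1) ⇒ ∂Q_1/∂P_2 = ε·Q_1/P_2 = -0.186 × 2665/25 ≈ -19.83.

-19.83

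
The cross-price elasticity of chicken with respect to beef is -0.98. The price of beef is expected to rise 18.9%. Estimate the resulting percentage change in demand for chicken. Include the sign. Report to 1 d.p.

%ΔQ ≈ ε × %ΔP of beef = -0.98 × (18.9%) = -18.5%.

-18.5%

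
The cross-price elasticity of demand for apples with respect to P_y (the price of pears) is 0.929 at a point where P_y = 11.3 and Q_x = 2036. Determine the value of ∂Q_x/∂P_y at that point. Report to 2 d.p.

167.38

ε = (∂Q_x/∂P_y)·(P_y/Q_x) ⇒ ∂Q_x/∂P_y = ε·Q_x/P_y = 0.929 × 2036/11.3 ≈ 167.38.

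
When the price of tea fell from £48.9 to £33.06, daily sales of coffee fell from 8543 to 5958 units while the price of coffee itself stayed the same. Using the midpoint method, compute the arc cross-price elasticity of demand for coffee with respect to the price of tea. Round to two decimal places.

ΔQ_A = 5958 − 8543 = -2585; ΔP_B = 33.06 − 48.9 = -15.84.
Midpoints: Q̄_A = 7250.5, P̄_B = 40.98.
ε = (ΔQ_A/Q̄_A)/(ΔP_B/P̄_B) = (-2585/7250.5)/(-15.84/40.98) ≈ 0.92.
ε > 0: coffee and tea are substitutes.

0.92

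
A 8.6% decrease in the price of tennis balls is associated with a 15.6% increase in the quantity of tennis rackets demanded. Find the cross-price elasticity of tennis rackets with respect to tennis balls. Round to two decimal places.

ε = (%ΔQ of tennis rackets) / (%ΔP of tennis balls) = (15.6%) / (-8.6%) ≈ -1.81.
Negative cross-price elasticity: complements.

-1.81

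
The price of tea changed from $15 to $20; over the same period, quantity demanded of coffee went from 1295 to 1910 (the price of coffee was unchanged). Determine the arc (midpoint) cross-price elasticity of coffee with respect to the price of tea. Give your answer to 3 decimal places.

ΔQ_A = 1910 − 1295 = 615; ΔP_B = 20 − 15 = 5.
Midpoints: Q̄_A = 1602.5, P̄_B = 17.50.
ε = (ΔQ_A/Q̄_A)/(ΔP_B/P̄_B) = (615/1602.5)/(5/17.50) ≈ 1.343.

1.343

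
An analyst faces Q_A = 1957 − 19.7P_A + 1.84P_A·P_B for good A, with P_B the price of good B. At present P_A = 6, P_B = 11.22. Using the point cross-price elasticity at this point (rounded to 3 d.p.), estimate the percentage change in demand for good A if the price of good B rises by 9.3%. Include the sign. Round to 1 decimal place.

At P_A = 6, P_B = 11.22: Q_A = 1962.669.
∂Q_A/∂P_B = 1.84P_A = 11.0400.
ε = (∂Q_A/∂P_B)(P_B/Q_A) = 11.0400 × 11.22/1962.669 ≈ 0.063.
%ΔQ_A ≈ ε × %ΔP_B = 0.063 × (9.3%) = 0.6%.

0.6%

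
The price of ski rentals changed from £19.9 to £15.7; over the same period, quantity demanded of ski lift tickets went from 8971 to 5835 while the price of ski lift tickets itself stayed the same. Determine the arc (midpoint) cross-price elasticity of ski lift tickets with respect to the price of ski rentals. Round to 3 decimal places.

1.795

ΔQ_A = 5835 − 8971 = -3136; ΔP_B = 15.7 − 19.9 = -4.2.
Midpoints: Q̄_A = 7403.0, P̄_B = 17.80.
ε = (ΔQ_A/Q̄_A)/(ΔP_B/P̄_B) = (-3136/7403.0)/(-4.2/17.80) ≈ 1.795.
ε > 0: ski lift tickets and ski rentals are substitutes.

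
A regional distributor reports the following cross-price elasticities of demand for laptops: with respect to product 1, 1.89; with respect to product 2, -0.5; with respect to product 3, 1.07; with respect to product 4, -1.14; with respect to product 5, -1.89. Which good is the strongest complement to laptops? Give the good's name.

product 5

Complements have ε < 0. The most negative value is -1.89 (product 5).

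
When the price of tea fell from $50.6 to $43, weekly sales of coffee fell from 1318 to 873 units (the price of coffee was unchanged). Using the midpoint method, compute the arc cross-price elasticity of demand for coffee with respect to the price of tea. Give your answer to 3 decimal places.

2.501

ΔQ_A = 873 − 1318 = -445; ΔP_B = 43 − 50.6 = -7.6.
Midpoints: Q̄_A = 1095.5, P̄_B = 46.80.
ε = (ΔQ_A/Q̄_A)/(ΔP_B/P̄_B) = (-445/1095.5)/(-7.6/46.80) ≈ 2.501.
ε > 0: coffee and tea are substitutes.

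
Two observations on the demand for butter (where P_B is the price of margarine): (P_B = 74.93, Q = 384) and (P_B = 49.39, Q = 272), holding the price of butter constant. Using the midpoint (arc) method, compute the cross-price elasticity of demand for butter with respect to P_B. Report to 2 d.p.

ΔQ_A = 272 − 384 = -112; ΔP_B = 49.39 − 74.93 = -25.54.
Midpoints: Q̄_A = 328.0, P̄_B = 62.16.
ε = (ΔQ_A/Q̄_A)/(ΔP_B/P̄_B) = (-112/328.0)/(-25.54/62.16) ≈ 0.83.
ε > 0: butter and margarine are substitutes.

0.83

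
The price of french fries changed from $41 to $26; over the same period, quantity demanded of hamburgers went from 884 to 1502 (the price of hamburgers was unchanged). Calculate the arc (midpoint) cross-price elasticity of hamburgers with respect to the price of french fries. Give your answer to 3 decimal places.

ΔQ_A = 1502 − 884 = 618; ΔP_B = 26 − 41 = -15.
Midpoints: Q̄_A = 1193.0, P̄_B = 33.50.
ε = (ΔQ_A/Q̄_A)/(ΔP_B/P̄_B) = (618/1193.0)/(-15/33.50) ≈ -1.157.
ε < 0: hamburgers and french fries are complements.

-1.157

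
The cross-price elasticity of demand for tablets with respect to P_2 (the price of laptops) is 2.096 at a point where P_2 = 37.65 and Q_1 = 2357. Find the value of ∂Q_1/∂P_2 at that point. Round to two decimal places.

ε = (∂Q_1/∂P_2)·(P_2/Q_1) ⇒ ∂Q_1/∂P_2 = ε·Q_1/P_2 = 2.096 × 2357/37.65 ≈ 131.22.

131.22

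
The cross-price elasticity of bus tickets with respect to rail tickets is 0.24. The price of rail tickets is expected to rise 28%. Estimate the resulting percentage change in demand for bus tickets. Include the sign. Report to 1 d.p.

6.7%

%ΔQ ≈ ε × %ΔP of rail tickets = 0.24 × (28%) = 6.7%.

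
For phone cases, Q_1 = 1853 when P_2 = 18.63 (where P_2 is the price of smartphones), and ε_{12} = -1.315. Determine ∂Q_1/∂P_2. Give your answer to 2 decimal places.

ε = (∂Q_1/∂P_2)·(P_2/Q_1) ⇒ ∂Q_1/∂P_2 = ε·Q_1/P_2 = -1.315 × 1853/18.63 ≈ -130.79.

-130.79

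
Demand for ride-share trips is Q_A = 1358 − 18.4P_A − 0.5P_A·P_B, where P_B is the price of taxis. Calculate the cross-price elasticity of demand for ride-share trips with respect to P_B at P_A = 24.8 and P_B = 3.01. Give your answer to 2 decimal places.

At P_A = 24.8 and P_B = 3.01: Q_A = 864.356.
∂Q_A/∂P_B = -0.5P_A = -0.5(24.8) = -12.4000.
ε = (∂Q_A/∂P_B)(P_B/Q_A) = -12.4000 × (3.01/864.356) ≈ -0.04.

-0.04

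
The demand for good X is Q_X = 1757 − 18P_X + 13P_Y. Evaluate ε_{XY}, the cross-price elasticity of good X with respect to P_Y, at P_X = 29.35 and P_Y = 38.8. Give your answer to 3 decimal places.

At P_X = 29.35 and P_Y = 38.8: Q_X = 1733.1.
∂Q_X/∂P_Y = 13.
ε = (∂Q_X/∂P_Y)(P_Y/Q_X) = 13 × (38.8/1733.1) ≈ 0.291.

0.291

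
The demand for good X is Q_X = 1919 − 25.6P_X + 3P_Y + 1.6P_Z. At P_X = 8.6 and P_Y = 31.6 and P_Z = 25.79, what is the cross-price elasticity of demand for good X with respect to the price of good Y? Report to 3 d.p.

0.052

At P_X = 8.6 and P_Y = 31.6 and P_Z = 25.79: Q_X = 1834.904.
∂Q_X/∂P_Y = 3.
ε = (∂Q_X/∂P_Y)(P_Y/Q_X) = 3 × (31.6/1834.904) ≈ 0.052.
Since ε > 0, good X and good Y are substitutes.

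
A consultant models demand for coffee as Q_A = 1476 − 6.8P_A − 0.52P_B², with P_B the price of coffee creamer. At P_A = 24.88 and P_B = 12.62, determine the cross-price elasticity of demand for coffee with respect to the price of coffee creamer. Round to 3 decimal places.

At P_A = 24.88 and P_B = 12.62: Q_A = 1223.999.
∂Q_A/∂P_B = -1.04P_B = -1.04(12.62) = -13.1248.
ε = (∂Q_A/∂P_B)(P_B/Q_A) = -13.1248 × (12.62/1223.999) ≈ -0.135.
ε < 0: complements.

-0.135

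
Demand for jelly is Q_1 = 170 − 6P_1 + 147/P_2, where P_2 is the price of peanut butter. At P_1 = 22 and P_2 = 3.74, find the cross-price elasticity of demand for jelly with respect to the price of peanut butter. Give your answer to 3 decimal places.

-0.508

At P_1 = 22 and P_2 = 3.74: Q_1 = 77.305.
∂Q_1/∂P_2 = −147/P_2² = -10.5093.
ε = (∂Q_1/∂P_2)(P_2/Q_1) = -10.5093 × (3.74/77.305) ≈ -0.508.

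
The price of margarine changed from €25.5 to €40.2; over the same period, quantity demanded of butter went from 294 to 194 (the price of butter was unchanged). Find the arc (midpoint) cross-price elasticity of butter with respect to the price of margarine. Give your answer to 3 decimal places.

ΔQ_A = 194 − 294 = -100; ΔP_B = 40.2 − 25.5 = 14.7.
Midpoints: Q̄_A = 244.0, P̄_B = 32.85.
ε = (ΔQ_A/Q̄_A)/(ΔP_B/P̄_B) = (-100/244.0)/(14.7/32.85) ≈ -0.916.
ε < 0: butter and margarine are complements.

-0.916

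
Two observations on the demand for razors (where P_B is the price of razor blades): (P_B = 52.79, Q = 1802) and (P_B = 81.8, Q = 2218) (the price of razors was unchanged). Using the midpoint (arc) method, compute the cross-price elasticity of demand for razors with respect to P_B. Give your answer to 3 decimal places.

ΔQ_A = 2218 − 1802 = 416; ΔP_B = 81.8 − 52.79 = 29.01.
Midpoints: Q̄_A = 2010.0, P̄_B = 67.30.
ε = (ΔQ_A/Q̄_A)/(ΔP_B/P̄_B) = (416/2010.0)/(29.01/67.30) ≈ 0.480.
ε > 0: razors and razor blades are substitutes.

0.480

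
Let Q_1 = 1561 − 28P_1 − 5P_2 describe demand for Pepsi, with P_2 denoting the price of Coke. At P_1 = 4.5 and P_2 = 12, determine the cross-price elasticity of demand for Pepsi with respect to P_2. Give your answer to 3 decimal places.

-0.044

At P_1 = 4.5 and P_2 = 12: Q_1 = 1375.
∂Q_1/∂P_2 = -5.
ε = (∂Q_1/∂P_2)(P_2/Q_1) = -5 × (12/1375) ≈ -0.044.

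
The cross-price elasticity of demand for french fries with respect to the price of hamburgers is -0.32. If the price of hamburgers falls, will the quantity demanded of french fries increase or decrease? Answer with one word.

increase

ε < 0 and the price of hamburgers falls, so the quantity of french fries moves in the opposite direction: it increases.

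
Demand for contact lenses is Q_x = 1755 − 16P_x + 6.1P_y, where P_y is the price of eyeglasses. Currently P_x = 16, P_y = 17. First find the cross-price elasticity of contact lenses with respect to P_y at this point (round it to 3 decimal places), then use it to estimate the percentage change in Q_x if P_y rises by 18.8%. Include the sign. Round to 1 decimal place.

At P_x = 16, P_y = 17: Q_x = 1602.7.
∂Q_x/∂P_y = 6.1.
ε = (∂Q_x/∂P_y)(P_y/Q_x) = 6.1000 × 17/1602.7 ≈ 0.065.
%ΔQ_x ≈ ε × %ΔP_y = 0.065 × (18.8%) = 1.2%.

1.2%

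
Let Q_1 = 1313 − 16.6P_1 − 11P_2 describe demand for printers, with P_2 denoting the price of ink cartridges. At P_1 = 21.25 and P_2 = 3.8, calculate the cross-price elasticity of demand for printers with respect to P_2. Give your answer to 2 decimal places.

At P_1 = 21.25 and P_2 = 3.8: Q_1 = 918.45.
∂Q_1/∂P_2 = -11.
ε = (∂Q_1/∂P_2)(P_2/Q_1) = -11 × (3.8/918.45) ≈ -0.05.
Since ε < 0, printers and ink cartridges are complements.

-0.05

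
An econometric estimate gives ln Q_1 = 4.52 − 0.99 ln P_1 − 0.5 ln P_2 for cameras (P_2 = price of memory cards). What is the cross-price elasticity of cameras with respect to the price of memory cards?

-0.50

In a log-linear (constant-elasticity) demand function, the coefficient on ln P_2 is the cross-price elasticity.
ε = -0.50. Negative, so cameras and memory cards are complements.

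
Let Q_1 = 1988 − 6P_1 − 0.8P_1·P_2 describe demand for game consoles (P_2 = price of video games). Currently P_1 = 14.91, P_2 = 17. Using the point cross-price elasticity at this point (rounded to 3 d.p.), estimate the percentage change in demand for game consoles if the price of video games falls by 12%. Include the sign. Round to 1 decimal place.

At P_1 = 14.91, P_2 = 17: Q_1 = 1695.764.
∂Q_1/∂P_2 = -0.8P_1 = -11.9280.
ε = (∂Q_1/∂P_2)(P_2/Q_1) = -11.9280 × 17/1695.764 ≈ -0.120.
%ΔQ_1 ≈ ε × %ΔP_2 = -0.120 × (-12%) = 1.4%.

1.4%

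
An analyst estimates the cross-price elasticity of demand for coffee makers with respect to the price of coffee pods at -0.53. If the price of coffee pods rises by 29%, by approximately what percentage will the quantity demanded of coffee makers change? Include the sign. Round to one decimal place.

-15.4%

%ΔQ ≈ ε × %ΔP of coffee pods = -0.53 × (29%) = -15.4%.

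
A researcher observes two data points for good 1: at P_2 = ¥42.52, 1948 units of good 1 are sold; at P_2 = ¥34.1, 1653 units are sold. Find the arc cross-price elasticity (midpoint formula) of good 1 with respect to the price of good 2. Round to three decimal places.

ΔQ_1 = 1653 − 1948 = -295; ΔP_2 = 34.1 − 42.52 = -8.42.
Midpoints: Q̄_1 = 1800.5, P̄_2 = 38.31.
ε = (ΔQ_1/Q̄_1)/(ΔP_2/P̄_2) = (-295/1800.5)/(-8.42/38.31) ≈ 0.745.
ε > 0: good 1 and good 2 are substitutes.

0.745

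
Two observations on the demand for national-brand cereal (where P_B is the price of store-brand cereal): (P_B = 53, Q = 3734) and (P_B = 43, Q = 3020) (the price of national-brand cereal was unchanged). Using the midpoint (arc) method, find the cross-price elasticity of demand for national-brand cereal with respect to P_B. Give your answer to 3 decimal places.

ΔQ_A = 3020 − 3734 = -714; ΔP_B = 43 − 53 = -10.
Midpoints: Q̄_A = 3377.0, P̄_B = 48.00.
ε = (ΔQ_A/Q̄_A)/(ΔP_B/P̄_B) = (-714/3377.0)/(-10/48.00) ≈ 1.015.
ε > 0: national-brand cereal and store-brand cereal are substitutes.

1.015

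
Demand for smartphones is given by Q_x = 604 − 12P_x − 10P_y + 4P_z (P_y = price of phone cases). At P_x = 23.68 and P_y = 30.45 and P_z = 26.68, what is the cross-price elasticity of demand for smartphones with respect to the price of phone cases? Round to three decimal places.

-2.495

At P_x = 23.68 and P_y = 30.45 and P_z = 26.68: Q_x = 122.06.
∂Q_x/∂P_y = -10.
ε = (∂Q_x/∂P_y)(P_y/Q_x) = -10 × (30.45/122.06) ≈ -2.495.
Since ε < 0, smartphones and phone cases are complements.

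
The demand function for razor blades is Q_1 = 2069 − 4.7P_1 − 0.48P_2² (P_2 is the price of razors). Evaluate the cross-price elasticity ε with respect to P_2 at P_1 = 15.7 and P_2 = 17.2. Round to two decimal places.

-0.15

At P_1 = 15.7 and P_2 = 17.2: Q_1 = 1853.207.
∂Q_1/∂P_2 = -0.96P_2 = -0.96(17.2) = -16.5120.
ε = (∂Q_1/∂P_2)(P_2/Q_1) = -16.5120 × (17.2/1853.207) ≈ -0.15.
ε < 0: complements.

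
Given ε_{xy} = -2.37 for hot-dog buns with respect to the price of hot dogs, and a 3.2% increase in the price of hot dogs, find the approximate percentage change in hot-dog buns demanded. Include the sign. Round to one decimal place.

-7.6%

%ΔQ ≈ ε × %ΔP of hot dogs = -2.37 × (3.2%) = -7.6%.
Demand for hot-dog buns falls by about 7.6%.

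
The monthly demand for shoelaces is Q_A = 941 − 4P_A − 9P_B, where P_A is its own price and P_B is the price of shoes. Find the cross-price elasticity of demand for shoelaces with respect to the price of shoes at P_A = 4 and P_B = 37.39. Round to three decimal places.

At P_A = 4 and P_B = 37.39: Q_A = 588.49.
∂Q_A/∂P_B = -9.
ε = (∂Q_A/∂P_B)(P_B/Q_A) = -9 × (37.39/588.49) ≈ -0.572.

-0.572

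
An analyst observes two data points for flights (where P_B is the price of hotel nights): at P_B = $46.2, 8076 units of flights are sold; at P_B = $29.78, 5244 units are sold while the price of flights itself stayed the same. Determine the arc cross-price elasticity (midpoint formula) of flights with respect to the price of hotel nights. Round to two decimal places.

0.98

ΔQ_A = 5244 − 8076 = -2832; ΔP_B = 29.78 − 46.2 = -16.42.
Midpoints: Q̄_A = 6660.0, P̄_B = 37.99.
ε = (ΔQ_A/Q̄_A)/(ΔP_B/P̄_B) = (-2832/6660.0)/(-16.42/37.99) ≈ 0.98.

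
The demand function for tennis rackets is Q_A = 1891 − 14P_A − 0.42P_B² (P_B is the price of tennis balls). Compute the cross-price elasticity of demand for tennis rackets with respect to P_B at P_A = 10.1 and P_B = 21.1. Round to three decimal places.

At P_A = 10.1 and P_B = 21.1: Q_A = 1562.612.
∂Q_A/∂P_B = -0.84P_B = -0.84(21.1) = -17.7240.
ε = (∂Q_A/∂P_B)(P_B/Q_A) = -17.7240 × (21.1/1562.612) ≈ -0.239.

-0.239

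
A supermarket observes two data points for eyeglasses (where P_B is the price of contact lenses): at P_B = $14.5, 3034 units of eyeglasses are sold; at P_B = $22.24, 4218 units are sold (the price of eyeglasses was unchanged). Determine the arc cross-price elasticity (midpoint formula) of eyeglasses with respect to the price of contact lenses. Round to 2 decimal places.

0.77

ΔQ_A = 4218 − 3034 = 1184; ΔP_B = 22.24 − 14.5 = 7.74.
Midpoints: Q̄_A = 3626.0, P̄_B = 18.37.
ε = (ΔQ_A/Q̄_A)/(ΔP_B/P̄_B) = (1184/3626.0)/(7.74/18.37) ≈ 0.77.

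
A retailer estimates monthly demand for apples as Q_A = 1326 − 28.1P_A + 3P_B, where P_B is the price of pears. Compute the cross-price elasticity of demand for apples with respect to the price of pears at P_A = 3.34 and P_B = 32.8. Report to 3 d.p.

At P_A = 3.34 and P_B = 32.8: Q_A = 1330.546.
∂Q_A/∂P_B = 3.
ε = (∂Q_A/∂P_B)(P_B/Q_A) = 3 × (32.8/1330.546) ≈ 0.074.
Since ε > 0, apples and pears are substitutes.

0.074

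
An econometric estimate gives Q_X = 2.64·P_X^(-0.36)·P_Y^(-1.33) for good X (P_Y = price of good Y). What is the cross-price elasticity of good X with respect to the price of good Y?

-1.33

In a log-linear (constant-elasticity) demand function, the coefficient on the exponent of P_Y is the cross-price elasticity.
ε = -1.33. Negative, so good X and good Y are complements.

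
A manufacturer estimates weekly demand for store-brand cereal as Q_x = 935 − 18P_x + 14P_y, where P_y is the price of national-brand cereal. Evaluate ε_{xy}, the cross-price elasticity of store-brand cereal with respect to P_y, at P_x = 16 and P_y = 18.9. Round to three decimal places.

0.290

At P_x = 16 and P_y = 18.9: Q_x = 911.6.
∂Q_x/∂P_y = 14.
ε = (∂Q_x/∂P_y)(P_y/Q_x) = 14 × (18.9/911.6) ≈ 0.290.
Since ε > 0, store-brand cereal and national-brand cereal are substitutes.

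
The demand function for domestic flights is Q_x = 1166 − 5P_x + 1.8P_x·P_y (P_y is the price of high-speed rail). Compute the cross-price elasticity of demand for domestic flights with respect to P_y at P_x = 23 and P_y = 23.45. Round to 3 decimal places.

0.480

At P_x = 23 and P_y = 23.45: Q_x = 2021.83.
∂Q_x/∂P_y = 1.8P_x = 1.8(23) = 41.4000.
ε = (∂Q_x/∂P_y)(P_y/Q_x) = 41.4000 × (23.45/2021.83) ≈ 0.480.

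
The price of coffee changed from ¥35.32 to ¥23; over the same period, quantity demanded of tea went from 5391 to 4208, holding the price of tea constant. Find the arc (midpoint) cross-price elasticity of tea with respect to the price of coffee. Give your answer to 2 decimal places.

ΔQ_A = 4208 − 5391 = -1183; ΔP_B = 23 − 35.32 = -12.32.
Midpoints: Q̄_A = 4799.5, P̄_B = 29.16.
ε = (ΔQ_A/Q̄_A)/(ΔP_B/P̄_B) = (-1183/4799.5)/(-12.32/29.16) ≈ 0.58.
ε > 0: tea and coffee are substitutes.

0.58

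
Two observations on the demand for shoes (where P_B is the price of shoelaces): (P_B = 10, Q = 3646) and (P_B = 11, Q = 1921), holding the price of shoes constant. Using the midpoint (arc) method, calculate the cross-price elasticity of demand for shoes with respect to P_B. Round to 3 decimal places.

ΔQ_A = 1921 − 3646 = -1725; ΔP_B = 11 − 10 = 1.
Midpoints: Q̄_A = 2783.5, P̄_B = 10.50.
ε = (ΔQ_A/Q̄_A)/(ΔP_B/P̄_B) = (-1725/2783.5)/(1/10.50) ≈ -6.507.
ε < 0: shoes and shoelaces are complements.

-6.507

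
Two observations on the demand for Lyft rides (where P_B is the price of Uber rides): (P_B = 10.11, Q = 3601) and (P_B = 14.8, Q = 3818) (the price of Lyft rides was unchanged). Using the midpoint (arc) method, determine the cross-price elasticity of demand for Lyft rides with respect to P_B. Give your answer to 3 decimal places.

0.155

ΔQ_A = 3818 − 3601 = 217; ΔP_B = 14.8 − 10.11 = 4.69.
Midpoints: Q̄_A = 3709.5, P̄_B = 12.46.
ε = (ΔQ_A/Q̄_A)/(ΔP_B/P̄_B) = (217/3709.5)/(4.69/12.46) ≈ 0.155.
ε > 0: Lyft rides and Uber rides are substitutes.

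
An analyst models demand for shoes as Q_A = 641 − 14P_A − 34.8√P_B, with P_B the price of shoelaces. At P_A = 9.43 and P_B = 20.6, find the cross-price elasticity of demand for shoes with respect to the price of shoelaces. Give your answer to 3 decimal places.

-0.225

At P_A = 9.43 and P_B = 20.6: Q_A = 351.032.
∂Q_A/∂P_B = -34.8/(2√P_B) = -34.8/(2√20.6) = -3.8337.
ε = (∂Q_A/∂P_B)(P_B/Q_A) = -3.8337 × (20.6/351.032) ≈ -0.225.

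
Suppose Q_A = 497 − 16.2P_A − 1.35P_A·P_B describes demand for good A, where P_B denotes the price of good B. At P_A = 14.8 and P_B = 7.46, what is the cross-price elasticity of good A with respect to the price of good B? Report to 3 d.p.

At P_A = 14.8 and P_B = 7.46: Q_A = 108.189.
∂Q_A/∂P_B = -1.35P_A = -1.35(14.8) = -19.9800.
ε = (∂Q_A/∂P_B)(P_B/Q_A) = -19.9800 × (7.46/108.189) ≈ -1.378.
ε < 0: complements.

-1.378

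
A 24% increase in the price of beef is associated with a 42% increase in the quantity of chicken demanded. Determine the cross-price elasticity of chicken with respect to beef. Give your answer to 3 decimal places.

1.750

ε = (%ΔQ of chicken) / (%ΔP of beef) = (42%) / (24%) ≈ 1.750.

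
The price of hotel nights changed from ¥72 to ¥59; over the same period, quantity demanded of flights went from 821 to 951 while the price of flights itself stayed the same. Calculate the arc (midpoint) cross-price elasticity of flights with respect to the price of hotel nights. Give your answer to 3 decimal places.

-0.739

ΔQ_A = 951 − 821 = 130; ΔP_B = 59 − 72 = -13.
Midpoints: Q̄_A = 886.0, P̄_B = 65.50.
ε = (ΔQ_A/Q̄_A)/(ΔP_B/P̄_B) = (130/886.0)/(-13/65.50) ≈ -0.739.
ε < 0: flights and hotel nights are complements.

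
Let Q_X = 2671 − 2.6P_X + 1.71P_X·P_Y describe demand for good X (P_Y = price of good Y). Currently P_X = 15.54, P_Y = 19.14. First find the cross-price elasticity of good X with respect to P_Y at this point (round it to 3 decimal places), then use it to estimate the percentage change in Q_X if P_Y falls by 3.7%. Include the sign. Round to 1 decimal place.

-0.6%

At P_X = 15.54, P_Y = 19.14: Q_X = 3139.211.
∂Q_X/∂P_Y = 1.71P_X = 26.5734.
ε = (∂Q_X/∂P_Y)(P_Y/Q_X) = 26.5734 × 19.14/3139.211 ≈ 0.162.
%ΔQ_X ≈ ε × %ΔP_Y = 0.162 × (-3.7%) = -0.6%.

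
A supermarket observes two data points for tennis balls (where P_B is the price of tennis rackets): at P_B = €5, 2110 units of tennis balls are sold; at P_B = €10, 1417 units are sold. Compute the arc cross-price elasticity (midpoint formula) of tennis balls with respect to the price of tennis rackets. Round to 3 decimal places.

ΔQ_A = 1417 − 2110 = -693; ΔP_B = 10 − 5 = 5.
Midpoints: Q̄_A = 1763.5, P̄_B = 7.50.
ε = (ΔQ_A/Q̄_A)/(ΔP_B/P̄_B) = (-693/1763.5)/(5/7.50) ≈ -0.589.
ε < 0: tennis balls and tennis rackets are complements.

-0.589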